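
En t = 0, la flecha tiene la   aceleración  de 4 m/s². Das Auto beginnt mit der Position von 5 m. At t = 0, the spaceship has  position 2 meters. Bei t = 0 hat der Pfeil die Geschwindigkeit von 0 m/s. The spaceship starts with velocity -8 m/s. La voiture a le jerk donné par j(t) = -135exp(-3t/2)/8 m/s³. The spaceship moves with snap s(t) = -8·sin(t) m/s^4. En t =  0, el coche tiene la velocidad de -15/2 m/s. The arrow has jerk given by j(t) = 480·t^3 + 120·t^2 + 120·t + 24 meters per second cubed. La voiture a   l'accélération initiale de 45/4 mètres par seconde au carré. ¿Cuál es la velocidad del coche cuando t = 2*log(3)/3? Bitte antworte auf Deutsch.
Wir müssen unsere Gleichung für den Ruck j(t) = -135·exp(-3·t/2)/8 2-mal integrieren. Die Stammfunktion von dem Ruck ist die Beschleunigung. Mit a(0) = 45/4 erhalten wir a(t) = 45·exp(-3·t/2)/4. Durch Integration von der Beschleunigung und Verwendung der Anfangsbedingung v(0) = -15/2, erhalten wir v(t) = -15·exp(-3·t/2)/2. Mit v(t) = -15·exp(-3·t/2)/2 und Einsetzen von t = 2*log(3)/3, finden wir v = -5/2.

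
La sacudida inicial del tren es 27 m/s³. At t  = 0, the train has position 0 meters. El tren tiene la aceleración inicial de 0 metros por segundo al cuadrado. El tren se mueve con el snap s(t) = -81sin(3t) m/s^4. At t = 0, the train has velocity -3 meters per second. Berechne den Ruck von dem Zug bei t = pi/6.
Wir müssen unsere Gleichung für den Snap s(t) = -81·sin(3·t) 1-mal integrieren. Die Stammfunktion von dem Snap, mit j(0) = 27, ergibt den Ruck: j(t) = 27·cos(3·t). Mit j(t) = 27·cos(3·t) und Einsetzen von t = pi/6, finden wir j = 0.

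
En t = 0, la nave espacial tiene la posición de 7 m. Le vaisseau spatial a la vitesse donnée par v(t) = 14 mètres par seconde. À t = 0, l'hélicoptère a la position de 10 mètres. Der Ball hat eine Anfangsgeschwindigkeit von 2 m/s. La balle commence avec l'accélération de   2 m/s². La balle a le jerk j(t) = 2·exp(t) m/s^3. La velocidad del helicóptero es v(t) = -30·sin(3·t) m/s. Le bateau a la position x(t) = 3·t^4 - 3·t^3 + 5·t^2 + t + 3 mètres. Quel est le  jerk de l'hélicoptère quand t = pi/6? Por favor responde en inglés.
To solve this, we need to take 2 derivatives of our velocity equation v(t) = -30·sin(3·t). The derivative of velocity gives acceleration: a(t) = -90·cos(3·t). The derivative of acceleration gives jerk: j(t) = 270·sin(3·t). We have jerk j(t) = 270·sin(3·t). Substituting t = pi/6: j(pi/6) = 270.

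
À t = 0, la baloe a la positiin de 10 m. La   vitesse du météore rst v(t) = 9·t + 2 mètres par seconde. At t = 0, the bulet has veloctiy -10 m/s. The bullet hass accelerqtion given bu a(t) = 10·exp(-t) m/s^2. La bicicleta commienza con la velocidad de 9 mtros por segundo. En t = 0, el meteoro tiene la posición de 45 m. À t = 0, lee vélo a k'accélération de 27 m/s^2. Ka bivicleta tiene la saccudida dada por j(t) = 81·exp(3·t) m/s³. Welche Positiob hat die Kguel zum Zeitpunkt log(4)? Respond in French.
En partant de l'accélération a(t) = 10·exp(-t), nous prenons 2 intégrales. En prenant ∫a(t)dt et en appliquant v(0) = -10, nous trouvons v(t) = -10·exp(-t). En prenant ∫v(t)dt et en appliquant x(0) = 10, nous trouvons x(t) = 10·exp(-t). De l'équation de la position x(t) = 10·exp(-t), nous substituons t = log(4) pour obtenir x = 5/2.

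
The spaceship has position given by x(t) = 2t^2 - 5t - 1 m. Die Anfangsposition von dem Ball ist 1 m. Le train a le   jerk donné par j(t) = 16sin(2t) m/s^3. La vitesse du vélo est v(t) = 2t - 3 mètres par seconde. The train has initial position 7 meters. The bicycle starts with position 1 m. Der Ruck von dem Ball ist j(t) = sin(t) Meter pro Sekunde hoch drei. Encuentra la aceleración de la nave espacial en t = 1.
Para resolver esto, necesitamos tomar 2 derivadas de nuestra ecuación de la posición x(t) = 2·t^2 - 5·t - 1. Derivando la posición, obtenemos la velocidad: v(t) = 4·t - 5. Derivando la velocidad, obtenemos la aceleración: a(t) = 4. Tenemos la aceleración a(t) = 4. Sustituyendo t = 1: a(1) = 4.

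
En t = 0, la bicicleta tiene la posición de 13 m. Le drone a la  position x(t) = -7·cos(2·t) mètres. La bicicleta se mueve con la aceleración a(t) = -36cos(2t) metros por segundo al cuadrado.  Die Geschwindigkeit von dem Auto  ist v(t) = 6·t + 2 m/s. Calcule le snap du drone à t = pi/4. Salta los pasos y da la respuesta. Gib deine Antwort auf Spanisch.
El snap en t = pi/4 es s = 0.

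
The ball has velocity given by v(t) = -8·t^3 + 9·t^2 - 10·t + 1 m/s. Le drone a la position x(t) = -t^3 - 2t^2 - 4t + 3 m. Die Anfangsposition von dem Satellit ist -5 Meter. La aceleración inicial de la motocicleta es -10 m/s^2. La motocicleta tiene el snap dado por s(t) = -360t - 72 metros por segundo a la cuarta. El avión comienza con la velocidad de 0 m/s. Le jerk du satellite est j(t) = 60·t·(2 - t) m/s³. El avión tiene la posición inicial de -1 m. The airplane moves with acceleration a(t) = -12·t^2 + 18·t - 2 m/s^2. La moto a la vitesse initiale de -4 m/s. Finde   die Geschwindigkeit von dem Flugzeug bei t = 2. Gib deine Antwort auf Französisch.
Pour résoudre ceci, nous devons prendre 1 intégrale de notre équation de l'accélération a(t) = -12·t^2 + 18·t - 2. En intégrant l'accélération et en utilisant la condition initiale v(0) = 0, nous obtenons v(t) = t·(-4·t^2 + 9·t - 2). En utilisant v(t) = t·(-4·t^2 + 9·t - 2) et en substituant t = 2, nous trouvons v = 0.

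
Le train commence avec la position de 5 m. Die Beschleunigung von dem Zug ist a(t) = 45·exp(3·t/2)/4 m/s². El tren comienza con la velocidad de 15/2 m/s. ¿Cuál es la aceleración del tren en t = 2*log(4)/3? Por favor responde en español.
De la ecuación de la aceleración a(t) = 45·exp(3·t/2)/4, sustituimos t = 2*log(4)/3 para obtener a = 45.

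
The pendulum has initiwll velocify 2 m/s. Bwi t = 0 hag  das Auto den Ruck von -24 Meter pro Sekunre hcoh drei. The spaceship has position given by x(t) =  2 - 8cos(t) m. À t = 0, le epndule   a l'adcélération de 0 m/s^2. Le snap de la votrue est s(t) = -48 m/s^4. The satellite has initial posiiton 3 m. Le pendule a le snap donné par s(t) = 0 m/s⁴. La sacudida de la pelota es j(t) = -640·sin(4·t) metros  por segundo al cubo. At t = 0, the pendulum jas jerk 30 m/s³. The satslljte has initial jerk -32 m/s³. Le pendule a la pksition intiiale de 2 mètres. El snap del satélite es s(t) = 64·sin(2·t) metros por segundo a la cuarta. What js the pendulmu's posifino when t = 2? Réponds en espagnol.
Necesitamos integrar nuestra ecuación del snap s(t) = 0 4 veces. Integrando el snap y usando la condición inicial j(0) = 30, obtenemos j(t) = 30. La antiderivada de la sacudida, con a(0) = 0, da la aceleración: a(t) = 30·t. Tomando ∫a(t)dt y aplicando v(0) = 2, encontramos v(t) = 15·t^2 + 2. Integrando la velocidad y usando la condición inicial x(0) = 2, obtenemos x(t) = 5·t^3 + 2·t + 2. Usando x(t) = 5·t^3 + 2·t + 2 y sustituyendo t = 2, encontramos x = 46.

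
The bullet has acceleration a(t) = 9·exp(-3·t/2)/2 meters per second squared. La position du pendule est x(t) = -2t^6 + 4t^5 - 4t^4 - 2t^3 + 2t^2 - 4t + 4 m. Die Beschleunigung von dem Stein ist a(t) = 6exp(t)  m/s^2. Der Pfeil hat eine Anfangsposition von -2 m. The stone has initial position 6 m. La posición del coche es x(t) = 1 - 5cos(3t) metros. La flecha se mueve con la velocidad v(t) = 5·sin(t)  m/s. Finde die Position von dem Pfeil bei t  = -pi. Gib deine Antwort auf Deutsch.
Wir müssen unsere Gleichung für die Geschwindigkeit v(t) = 5·sin(t) 1-mal integrieren. Das Integral von der Geschwindigkeit ist die Position. Mit x(0) = -2 erhalten wir x(t) = 3 - 5·cos(t). Wir haben die Position x(t) = 3 - 5·cos(t). Durch Einsetzen von t = -pi: x(-pi) = 8.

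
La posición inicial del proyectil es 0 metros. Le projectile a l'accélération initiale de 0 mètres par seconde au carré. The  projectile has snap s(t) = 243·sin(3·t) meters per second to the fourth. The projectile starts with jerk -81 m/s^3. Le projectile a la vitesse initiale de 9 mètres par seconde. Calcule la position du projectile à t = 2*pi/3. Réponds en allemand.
Wir müssen die Stammfunktion unserer Gleichung für den Snap s(t) = 243·sin(3·t) 4-mal finden. Mit ∫s(t)dt und Anwendung von j(0) = -81, finden wir j(t) = -81·cos(3·t). Die Stammfunktion von dem Ruck, mit a(0) = 0, ergibt die Beschleunigung: a(t) = -27·sin(3·t). Durch Integration von der Beschleunigung und Verwendung der Anfangsbedingung v(0) = 9, erhalten wir v(t) = 9·cos(3·t). Mit ∫v(t)dt und Anwendung von x(0) = 0, finden wir x(t) = 3·sin(3·t). Mit x(t) = 3·sin(3·t) und Einsetzen von t = 2*pi/3, finden wir x = 0.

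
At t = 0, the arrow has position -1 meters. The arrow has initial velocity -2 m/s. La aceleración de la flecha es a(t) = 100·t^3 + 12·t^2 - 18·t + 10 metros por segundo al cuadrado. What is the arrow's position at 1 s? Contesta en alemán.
Um dies zu lösen, müssen wir 2 Integrale unserer Gleichung für die Beschleunigung a(t) = 100·t^3 + 12·t^2 - 18·t + 10 finden. Durch Integration von der Beschleunigung und Verwendung der Anfangsbedingung v(0) = -2, erhalten wir v(t) = 25·t^4 + 4·t^3 - 9·t^2 + 10·t - 2. Mit ∫v(t)dt und Anwendung von x(0) = -1, finden wir x(t) = 5·t^5 + t^4 - 3·t^3 + 5·t^2 - 2·t - 1. Aus der Gleichung für die Position x(t) = 5·t^5 + t^4 - 3·t^3 + 5·t^2 - 2·t - 1, setzen wir t = 1 ein und erhalten x = 5.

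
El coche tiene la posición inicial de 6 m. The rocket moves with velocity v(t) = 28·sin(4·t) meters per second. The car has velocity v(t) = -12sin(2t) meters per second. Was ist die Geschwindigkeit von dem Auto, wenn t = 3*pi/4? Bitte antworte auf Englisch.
Using v(t) = -12·sin(2·t) and substituting t = 3*pi/4, we find v = 12.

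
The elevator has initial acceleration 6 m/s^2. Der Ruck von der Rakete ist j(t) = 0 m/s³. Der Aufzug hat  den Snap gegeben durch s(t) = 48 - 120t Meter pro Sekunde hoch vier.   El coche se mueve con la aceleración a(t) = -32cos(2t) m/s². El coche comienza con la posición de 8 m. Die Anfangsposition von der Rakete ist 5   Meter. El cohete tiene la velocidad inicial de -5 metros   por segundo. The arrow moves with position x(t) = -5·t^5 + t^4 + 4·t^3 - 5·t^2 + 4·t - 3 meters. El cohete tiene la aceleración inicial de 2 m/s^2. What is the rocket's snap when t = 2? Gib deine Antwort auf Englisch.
Starting from jerk j(t) = 0, we take 1 derivative. Taking d/dt of j(t), we find s(t) = 0. We have snap s(t) = 0. Substituting t = 2: s(2) = 0.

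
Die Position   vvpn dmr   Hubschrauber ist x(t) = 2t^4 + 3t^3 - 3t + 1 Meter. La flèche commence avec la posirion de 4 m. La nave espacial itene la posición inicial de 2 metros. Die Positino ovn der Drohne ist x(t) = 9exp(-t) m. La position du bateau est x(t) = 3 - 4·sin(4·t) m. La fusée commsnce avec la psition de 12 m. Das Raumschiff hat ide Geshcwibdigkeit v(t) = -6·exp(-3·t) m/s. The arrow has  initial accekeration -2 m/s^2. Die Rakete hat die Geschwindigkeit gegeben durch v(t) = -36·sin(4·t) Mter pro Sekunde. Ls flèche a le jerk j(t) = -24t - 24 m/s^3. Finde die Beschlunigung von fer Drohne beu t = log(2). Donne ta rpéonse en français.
Pour résoudre ceci, nous devons prendre 2 dérivées de notre équation de la position x(t) = 9·exp(-t). En prenant d/dt de x(t), nous trouvons v(t) = -9·exp(-t). La dérivée de la vitesse donne l'accélération: a(t) = 9·exp(-t). En utilisant a(t) = 9·exp(-t) et en substituant t = log(2), nous trouvons a = 9/2.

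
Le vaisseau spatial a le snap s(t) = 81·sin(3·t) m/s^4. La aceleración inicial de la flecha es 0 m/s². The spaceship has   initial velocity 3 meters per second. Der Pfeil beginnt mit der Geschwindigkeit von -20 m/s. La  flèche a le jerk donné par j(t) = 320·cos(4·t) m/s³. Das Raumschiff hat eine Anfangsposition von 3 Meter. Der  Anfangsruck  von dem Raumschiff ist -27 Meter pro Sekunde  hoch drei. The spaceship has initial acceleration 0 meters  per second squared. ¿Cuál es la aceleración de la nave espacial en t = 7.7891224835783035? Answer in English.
We must find the integral of our snap equation s(t) = 81·sin(3·t) 2 times. Taking ∫s(t)dt and applying j(0) = -27, we find j(t) = -27·cos(3·t). The integral of jerk is acceleration. Using a(0) = 0, we get a(t) = -9·sin(3·t). Using a(t) = -9·sin(3·t) and substituting t = 7.7891224835783035, we find a = 8.83016512005949.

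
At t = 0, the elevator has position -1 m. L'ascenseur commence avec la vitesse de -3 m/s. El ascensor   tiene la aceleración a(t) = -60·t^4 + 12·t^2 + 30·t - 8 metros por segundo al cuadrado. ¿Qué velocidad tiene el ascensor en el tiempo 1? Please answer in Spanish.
Partiendo de la aceleración a(t) = -60·t^4 + 12·t^2 + 30·t - 8, tomamos 1 integral. Integrando la aceleración y usando la condición inicial v(0) = -3, obtenemos v(t) = -12·t^5 + 4·t^3 + 15·t^2 - 8·t - 3. De la ecuación de la velocidad v(t) = -12·t^5 + 4·t^3 + 15·t^2 - 8·t - 3, sustituimos t = 1 para obtener v = -4.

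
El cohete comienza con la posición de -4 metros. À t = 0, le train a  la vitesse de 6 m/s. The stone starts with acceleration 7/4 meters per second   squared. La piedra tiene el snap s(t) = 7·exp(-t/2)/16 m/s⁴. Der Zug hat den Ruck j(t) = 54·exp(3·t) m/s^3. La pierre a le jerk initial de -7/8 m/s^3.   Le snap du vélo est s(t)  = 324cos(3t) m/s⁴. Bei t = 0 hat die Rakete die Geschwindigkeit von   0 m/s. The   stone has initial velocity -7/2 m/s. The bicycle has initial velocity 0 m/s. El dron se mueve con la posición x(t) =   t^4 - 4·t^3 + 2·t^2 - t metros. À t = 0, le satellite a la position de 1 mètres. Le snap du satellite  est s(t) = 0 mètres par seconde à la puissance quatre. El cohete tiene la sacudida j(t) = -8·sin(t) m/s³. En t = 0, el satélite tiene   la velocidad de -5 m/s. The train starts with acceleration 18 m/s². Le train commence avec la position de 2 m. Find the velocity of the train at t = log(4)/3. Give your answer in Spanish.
Debemos encontrar la antiderivada de nuestra ecuación de la sacudida j(t) = 54·exp(3·t) 2 veces. Tomando ∫j(t)dt y aplicando a(0) = 18, encontramos a(t) = 18·exp(3·t). Integrando la aceleración y usando la condición inicial v(0) = 6, obtenemos v(t) = 6·exp(3·t). Usando v(t) = 6·exp(3·t) y sustituyendo t = log(4)/3, encontramos v = 24.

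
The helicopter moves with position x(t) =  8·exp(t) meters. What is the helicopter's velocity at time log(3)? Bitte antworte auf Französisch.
Nous devons dériver notre équation de la position x(t) = 8·exp(t) 1 fois. La dérivée de la position donne la vitesse: v(t) = 8·exp(t). En utilisant v(t) = 8·exp(t) et en substituant t = log(3), nous trouvons v = 24.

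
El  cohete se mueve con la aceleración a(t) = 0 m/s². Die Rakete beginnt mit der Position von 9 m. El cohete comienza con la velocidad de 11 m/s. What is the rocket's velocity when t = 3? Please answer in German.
Wir müssen die Stammfunktion unserer Gleichung für die Beschleunigung a(t) = 0 1-mal finden. Mit ∫a(t)dt und Anwendung von v(0) = 11, finden wir v(t) = 11. Wir haben die Geschwindigkeit v(t) = 11. Durch Einsetzen von t = 3: v(3) = 11.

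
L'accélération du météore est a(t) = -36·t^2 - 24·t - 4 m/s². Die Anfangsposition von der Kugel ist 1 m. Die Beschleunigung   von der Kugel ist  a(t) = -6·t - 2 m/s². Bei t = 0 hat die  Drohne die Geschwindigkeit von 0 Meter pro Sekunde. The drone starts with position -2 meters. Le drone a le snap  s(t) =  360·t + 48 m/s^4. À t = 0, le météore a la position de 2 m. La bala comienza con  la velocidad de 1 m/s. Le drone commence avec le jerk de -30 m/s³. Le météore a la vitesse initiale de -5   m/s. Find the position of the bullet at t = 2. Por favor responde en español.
Para resolver esto, necesitamos tomar 2 antiderivadas de nuestra ecuación de la aceleración a(t) = -6·t - 2. La antiderivada de la aceleración, con v(0) = 1, da la velocidad: v(t) = -3·t^2 - 2·t + 1. La integral de la velocidad, con x(0) = 1, da la posición: x(t) = -t^3 - t^2 + t + 1. Usando x(t) = -t^3 - t^2 + t + 1 y sustituyendo t = 2, encontramos x = -9.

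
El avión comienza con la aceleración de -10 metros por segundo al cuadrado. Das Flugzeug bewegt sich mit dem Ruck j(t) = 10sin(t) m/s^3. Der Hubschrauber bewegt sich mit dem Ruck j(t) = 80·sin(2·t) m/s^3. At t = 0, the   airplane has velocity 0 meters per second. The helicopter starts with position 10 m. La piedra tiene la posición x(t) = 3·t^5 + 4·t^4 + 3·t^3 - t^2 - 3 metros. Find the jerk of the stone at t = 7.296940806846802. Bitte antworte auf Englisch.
To solve this, we need to take 3 derivatives of our position equation x(t) = 3·t^5 + 4·t^4 + 3·t^3 - t^2 - 3. Differentiating position, we get velocity: v(t) = 15·t^4 + 16·t^3 + 9·t^2 - 2·t. The derivative of velocity gives acceleration: a(t) = 60·t^3 + 48·t^2 + 18·t - 2. The derivative of acceleration gives jerk: j(t) = 180·t^2 + 96·t + 18. We have jerk j(t) = 180·t^2 + 96·t + 18. Substituting t = 7.296940806846802: j(7.296940806846802) = 10302.6684424100.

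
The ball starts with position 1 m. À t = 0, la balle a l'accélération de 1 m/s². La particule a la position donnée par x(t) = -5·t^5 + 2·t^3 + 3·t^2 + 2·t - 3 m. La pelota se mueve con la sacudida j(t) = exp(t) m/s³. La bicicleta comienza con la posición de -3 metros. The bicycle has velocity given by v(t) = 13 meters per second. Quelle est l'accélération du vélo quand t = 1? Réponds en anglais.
To solve this, we need to take 1 derivative of our velocity equation v(t) = 13. The derivative of velocity gives acceleration: a(t) = 0. We have acceleration a(t) = 0. Substituting t = 1: a(1) = 0.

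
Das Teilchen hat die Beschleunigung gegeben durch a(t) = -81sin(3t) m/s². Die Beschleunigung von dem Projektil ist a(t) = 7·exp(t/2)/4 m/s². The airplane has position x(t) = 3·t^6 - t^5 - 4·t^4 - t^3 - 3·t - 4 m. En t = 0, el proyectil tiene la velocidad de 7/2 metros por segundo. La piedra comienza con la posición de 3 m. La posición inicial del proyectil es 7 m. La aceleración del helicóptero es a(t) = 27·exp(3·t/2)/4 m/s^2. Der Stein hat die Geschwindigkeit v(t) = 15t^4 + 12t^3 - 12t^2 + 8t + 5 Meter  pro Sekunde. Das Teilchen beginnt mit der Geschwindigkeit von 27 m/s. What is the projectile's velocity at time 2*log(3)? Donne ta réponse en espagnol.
Debemos encontrar la integral de nuestra ecuación de la aceleración a(t) = 7·exp(t/2)/4 1 vez. Tomando ∫a(t)dt y aplicando v(0) = 7/2, encontramos v(t) = 7·exp(t/2)/2. Usando v(t) = 7·exp(t/2)/2 y sustituyendo t = 2*log(3), encontramos v = 21/2.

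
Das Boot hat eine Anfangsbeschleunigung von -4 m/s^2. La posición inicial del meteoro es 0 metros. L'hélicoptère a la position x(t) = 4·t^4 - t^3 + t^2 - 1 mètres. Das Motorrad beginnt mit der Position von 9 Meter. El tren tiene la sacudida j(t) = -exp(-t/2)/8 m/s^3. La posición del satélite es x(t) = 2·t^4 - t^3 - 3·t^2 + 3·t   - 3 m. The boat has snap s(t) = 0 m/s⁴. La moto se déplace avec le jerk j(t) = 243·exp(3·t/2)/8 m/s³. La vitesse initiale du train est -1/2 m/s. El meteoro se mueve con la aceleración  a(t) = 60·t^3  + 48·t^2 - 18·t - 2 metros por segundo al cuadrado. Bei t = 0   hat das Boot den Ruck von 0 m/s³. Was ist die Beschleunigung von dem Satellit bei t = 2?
Wir müssen unsere Gleichung für die Position x(t) = 2·t^4 - t^3 - 3·t^2 + 3·t - 3 2-mal ableiten. Durch Ableiten von der Position erhalten wir die Geschwindigkeit: v(t) = 8·t^3 - 3·t^2 - 6·t + 3. Die Ableitung von der Geschwindigkeit ergibt die Beschleunigung: a(t) = 24·t^2 - 6·t - 6. Mit a(t) = 24·t^2 - 6·t - 6 und Einsetzen von t = 2, finden wir a = 78.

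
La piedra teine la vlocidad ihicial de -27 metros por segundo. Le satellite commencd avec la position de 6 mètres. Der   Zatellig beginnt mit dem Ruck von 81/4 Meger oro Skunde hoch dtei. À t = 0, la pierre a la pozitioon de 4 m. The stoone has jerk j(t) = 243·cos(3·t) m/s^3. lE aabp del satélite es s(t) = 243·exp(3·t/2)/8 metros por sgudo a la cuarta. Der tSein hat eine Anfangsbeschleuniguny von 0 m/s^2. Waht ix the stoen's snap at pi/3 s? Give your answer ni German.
Wir müssen unsere Gleichung für den Ruck j(t) = 243·cos(3·t) 1-mal ableiten. Mit d/dt von j(t) finden wir s(t) = -729·sin(3·t). Aus der Gleichung für den Snap s(t) = -729·sin(3·t), setzen wir t = pi/3 ein und erhalten s = 0.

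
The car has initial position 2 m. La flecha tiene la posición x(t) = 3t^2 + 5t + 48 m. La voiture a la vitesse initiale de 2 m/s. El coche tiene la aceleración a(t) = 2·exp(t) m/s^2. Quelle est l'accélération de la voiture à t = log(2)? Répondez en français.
Nous avons l'accélération a(t) = 2·exp(t). En substituant t = log(2): a(log(2)) = 4.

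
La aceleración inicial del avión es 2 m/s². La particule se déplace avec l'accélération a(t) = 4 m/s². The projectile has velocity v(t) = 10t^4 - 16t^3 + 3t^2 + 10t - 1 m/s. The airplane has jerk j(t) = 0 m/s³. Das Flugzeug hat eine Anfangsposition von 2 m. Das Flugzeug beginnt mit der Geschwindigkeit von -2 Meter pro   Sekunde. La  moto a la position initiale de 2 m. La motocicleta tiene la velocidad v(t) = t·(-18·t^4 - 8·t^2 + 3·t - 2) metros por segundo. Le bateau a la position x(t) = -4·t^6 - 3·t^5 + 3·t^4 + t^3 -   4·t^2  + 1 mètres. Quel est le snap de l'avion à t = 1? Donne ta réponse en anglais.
We must differentiate our jerk equation j(t) = 0 1 time. Differentiating jerk, we get snap: s(t) = 0. We have snap s(t) = 0. Substituting t = 1: s(1) = 0.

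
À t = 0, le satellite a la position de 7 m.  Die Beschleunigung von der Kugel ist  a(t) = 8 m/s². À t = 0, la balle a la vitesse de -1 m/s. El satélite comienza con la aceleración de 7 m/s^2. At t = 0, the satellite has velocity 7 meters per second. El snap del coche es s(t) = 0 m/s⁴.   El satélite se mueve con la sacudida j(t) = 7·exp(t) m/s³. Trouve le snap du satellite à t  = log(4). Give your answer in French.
Pour résoudre ceci, nous devons prendre 1 dérivée de notre équation du jerk j(t) = 7·exp(t). La dérivée du jerk donne le snap: s(t) = 7·exp(t). En utilisant s(t) = 7·exp(t) et en substituant t = log(4), nous trouvons s = 28.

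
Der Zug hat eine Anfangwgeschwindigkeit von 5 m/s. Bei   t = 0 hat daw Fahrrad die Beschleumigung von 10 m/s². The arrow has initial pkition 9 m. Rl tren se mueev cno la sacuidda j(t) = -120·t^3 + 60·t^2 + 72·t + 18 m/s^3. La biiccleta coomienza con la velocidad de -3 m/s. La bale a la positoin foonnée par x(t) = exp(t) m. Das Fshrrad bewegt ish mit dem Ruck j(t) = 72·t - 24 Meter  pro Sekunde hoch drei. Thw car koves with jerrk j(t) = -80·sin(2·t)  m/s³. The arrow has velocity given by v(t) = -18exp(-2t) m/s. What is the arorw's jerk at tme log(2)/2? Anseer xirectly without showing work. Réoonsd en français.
La réponse est -36.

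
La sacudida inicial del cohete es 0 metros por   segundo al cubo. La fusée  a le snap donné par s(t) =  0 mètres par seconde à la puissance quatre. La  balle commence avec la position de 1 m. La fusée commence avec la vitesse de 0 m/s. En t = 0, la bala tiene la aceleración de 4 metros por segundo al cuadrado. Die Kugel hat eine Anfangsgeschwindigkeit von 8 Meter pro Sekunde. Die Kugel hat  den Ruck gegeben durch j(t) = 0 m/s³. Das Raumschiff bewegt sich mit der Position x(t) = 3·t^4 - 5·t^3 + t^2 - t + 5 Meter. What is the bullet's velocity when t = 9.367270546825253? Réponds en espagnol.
Debemos encontrar la antiderivada de nuestra ecuación de la sacudida j(t) = 0 2 veces. La antiderivada de la sacudida es la aceleración. Usando a(0) = 4, obtenemos a(t) = 4. La integral de la aceleración es la velocidad. Usando v(0) = 8, obtenemos v(t) = 4·t + 8. De la ecuación de la velocidad v(t) = 4·t + 8, sustituimos t = 9.367270546825253 para obtener v = 45.4690821873010.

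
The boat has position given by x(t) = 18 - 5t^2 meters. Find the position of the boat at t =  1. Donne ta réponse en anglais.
We have position x(t) = 18 - 5·t^2. Substituting t = 1: x(1) = 13.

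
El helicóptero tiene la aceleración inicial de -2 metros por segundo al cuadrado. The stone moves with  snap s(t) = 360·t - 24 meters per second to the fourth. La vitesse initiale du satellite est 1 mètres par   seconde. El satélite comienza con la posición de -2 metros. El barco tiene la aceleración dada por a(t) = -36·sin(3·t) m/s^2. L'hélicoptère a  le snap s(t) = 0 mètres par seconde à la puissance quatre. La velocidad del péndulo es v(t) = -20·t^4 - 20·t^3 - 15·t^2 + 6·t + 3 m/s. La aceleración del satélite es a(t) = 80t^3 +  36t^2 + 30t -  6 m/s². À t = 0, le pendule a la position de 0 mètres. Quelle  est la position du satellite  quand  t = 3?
En partant de l'accélération a(t) = 80·t^3 + 36·t^2 + 30·t - 6, nous prenons 2 primitives. La primitive de l'accélération est la vitesse. En utilisant v(0) = 1, nous obtenons v(t) = 20·t^4 + 12·t^3 + 15·t^2 - 6·t + 1. En intégrant la vitesse et en utilisant la condition initiale x(0) = -2, nous obtenons x(t) = 4·t^5 + 3·t^4 + 5·t^3 - 3·t^2 + t - 2. De l'équation de la position x(t) = 4·t^5 + 3·t^4 + 5·t^3 - 3·t^2 + t - 2, nous substituons t = 3 pour obtenir x = 1324.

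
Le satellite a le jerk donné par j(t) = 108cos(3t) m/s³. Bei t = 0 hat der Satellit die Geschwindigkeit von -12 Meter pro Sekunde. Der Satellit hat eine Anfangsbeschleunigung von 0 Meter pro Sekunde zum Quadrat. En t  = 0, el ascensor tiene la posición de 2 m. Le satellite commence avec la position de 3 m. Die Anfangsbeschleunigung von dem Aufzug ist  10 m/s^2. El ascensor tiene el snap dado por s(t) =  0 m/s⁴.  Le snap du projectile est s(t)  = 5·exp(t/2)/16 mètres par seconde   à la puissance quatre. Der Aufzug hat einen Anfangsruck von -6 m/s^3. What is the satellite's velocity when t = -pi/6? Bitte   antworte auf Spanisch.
Necesitamos integrar nuestra ecuación de la sacudida j(t) = 108·cos(3·t) 2 veces. La integral de la sacudida es la aceleración. Usando a(0) = 0, obtenemos a(t) = 36·sin(3·t). Integrando la aceleración y usando la condición inicial v(0) = -12, obtenemos v(t) = -12·cos(3·t). De la ecuación de la velocidad v(t) = -12·cos(3·t), sustituimos t = -pi/6 para obtener v = 0.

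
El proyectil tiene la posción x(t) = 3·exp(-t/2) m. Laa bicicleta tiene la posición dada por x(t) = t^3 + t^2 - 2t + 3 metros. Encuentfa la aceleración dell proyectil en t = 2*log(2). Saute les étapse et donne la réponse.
La respuesta es 3/8.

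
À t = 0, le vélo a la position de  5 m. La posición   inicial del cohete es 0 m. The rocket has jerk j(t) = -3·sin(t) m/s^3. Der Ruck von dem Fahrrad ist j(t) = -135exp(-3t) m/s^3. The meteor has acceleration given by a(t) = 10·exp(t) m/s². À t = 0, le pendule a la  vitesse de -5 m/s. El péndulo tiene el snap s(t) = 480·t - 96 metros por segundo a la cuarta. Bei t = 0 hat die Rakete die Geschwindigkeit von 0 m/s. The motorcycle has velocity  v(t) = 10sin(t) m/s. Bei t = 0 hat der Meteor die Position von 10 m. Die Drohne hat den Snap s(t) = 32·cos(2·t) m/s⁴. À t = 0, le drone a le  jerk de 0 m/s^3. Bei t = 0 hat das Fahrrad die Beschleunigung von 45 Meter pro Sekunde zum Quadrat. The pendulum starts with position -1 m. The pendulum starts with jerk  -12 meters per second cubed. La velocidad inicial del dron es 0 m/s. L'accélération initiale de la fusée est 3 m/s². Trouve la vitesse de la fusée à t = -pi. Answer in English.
We must find the integral of our jerk equation j(t) = -3·sin(t) 2 times. Finding the integral of j(t) and using a(0) = 3: a(t) = 3·cos(t). The integral of acceleration, with v(0) = 0, gives velocity: v(t) = 3·sin(t). We have velocity v(t) = 3·sin(t). Substituting t = -pi: v(-pi) = 0.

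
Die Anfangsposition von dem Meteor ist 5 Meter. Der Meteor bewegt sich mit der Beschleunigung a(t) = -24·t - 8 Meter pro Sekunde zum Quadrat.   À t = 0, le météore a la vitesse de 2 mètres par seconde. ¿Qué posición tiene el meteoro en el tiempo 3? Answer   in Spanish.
Debemos encontrar la antiderivada de nuestra ecuación de la aceleración a(t) = -24·t - 8 2 veces. La antiderivada de la aceleración es la velocidad. Usando v(0) = 2, obtenemos v(t) = -12·t^2 - 8·t + 2. La antiderivada de la velocidad, con x(0) = 5, da la posición: x(t) = -4·t^3 - 4·t^2 + 2·t + 5. De la ecuación de la posición x(t) = -4·t^3 - 4·t^2 + 2·t + 5, sustituimos t = 3 para obtener x = -133.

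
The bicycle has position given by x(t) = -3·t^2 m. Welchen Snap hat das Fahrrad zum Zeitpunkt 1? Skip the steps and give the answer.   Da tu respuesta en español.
El snap en t = 1 es s = 0.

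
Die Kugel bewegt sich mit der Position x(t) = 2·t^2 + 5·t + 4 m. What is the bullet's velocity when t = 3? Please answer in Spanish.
Debemos derivar nuestra ecuación de la posición x(t) = 2·t^2 + 5·t + 4 1 vez. Tomando d/dt de x(t), encontramos v(t) = 4·t + 5. Tenemos la velocidad v(t) = 4·t + 5. Sustituyendo t = 3: v(3) = 17.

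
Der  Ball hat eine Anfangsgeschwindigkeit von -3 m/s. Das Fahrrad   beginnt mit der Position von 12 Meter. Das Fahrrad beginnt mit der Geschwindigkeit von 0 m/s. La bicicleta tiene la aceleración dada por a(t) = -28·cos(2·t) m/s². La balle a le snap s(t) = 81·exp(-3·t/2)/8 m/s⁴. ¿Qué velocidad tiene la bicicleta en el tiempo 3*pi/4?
Para resolver esto, necesitamos tomar 1 integral de nuestra ecuación de la aceleración a(t) = -28·cos(2·t). La integral de la aceleración, con v(0) = 0, da la velocidad: v(t) = -14·sin(2·t). Usando v(t) = -14·sin(2·t) y sustituyendo t = 3*pi/4, encontramos v = 14.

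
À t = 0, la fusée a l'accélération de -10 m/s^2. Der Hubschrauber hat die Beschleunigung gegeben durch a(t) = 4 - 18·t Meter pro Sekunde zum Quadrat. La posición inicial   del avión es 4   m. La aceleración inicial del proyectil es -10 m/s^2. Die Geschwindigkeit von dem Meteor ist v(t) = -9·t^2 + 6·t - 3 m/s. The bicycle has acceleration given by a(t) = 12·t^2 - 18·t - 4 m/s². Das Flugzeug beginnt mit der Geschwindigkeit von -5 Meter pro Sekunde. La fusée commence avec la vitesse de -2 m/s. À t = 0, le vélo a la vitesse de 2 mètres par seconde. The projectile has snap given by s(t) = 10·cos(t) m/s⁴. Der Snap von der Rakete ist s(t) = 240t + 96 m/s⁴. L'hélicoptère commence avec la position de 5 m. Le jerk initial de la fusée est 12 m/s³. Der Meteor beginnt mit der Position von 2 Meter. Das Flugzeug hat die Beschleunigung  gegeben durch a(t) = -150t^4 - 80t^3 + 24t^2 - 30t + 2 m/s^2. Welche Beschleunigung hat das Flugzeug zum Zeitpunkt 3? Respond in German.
Mit a(t) = -150·t^4 - 80·t^3 + 24·t^2 - 30·t + 2 und Einsetzen von t = 3, finden wir a = -14182.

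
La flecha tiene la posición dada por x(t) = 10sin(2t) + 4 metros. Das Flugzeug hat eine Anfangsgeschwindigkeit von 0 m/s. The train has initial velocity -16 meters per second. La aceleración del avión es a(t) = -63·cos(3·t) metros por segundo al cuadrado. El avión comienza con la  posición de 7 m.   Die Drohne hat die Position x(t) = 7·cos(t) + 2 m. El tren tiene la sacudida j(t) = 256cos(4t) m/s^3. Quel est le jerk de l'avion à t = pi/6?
Pour résoudre ceci, nous devons prendre 1 dérivée de notre équation de l'accélération a(t) = -63·cos(3·t). En dérivant l'accélération, nous obtenons le jerk: j(t) = 189·sin(3·t). De l'équation du jerk j(t) = 189·sin(3·t), nous substituons t = pi/6 pour obtenir j = 189.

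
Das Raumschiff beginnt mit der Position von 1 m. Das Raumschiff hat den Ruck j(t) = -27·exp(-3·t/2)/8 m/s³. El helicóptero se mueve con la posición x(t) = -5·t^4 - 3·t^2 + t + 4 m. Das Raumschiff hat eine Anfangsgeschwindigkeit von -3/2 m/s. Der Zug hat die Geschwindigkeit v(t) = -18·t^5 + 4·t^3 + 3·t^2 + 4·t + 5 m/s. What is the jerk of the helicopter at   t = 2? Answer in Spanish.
Partiendo de la posición x(t) = -5·t^4 - 3·t^2 + t + 4, tomamos 3 derivadas. Tomando d/dt de x(t), encontramos v(t) = -20·t^3 - 6·t + 1. Derivando la velocidad, obtenemos la aceleración: a(t) = -60·t^2 - 6. Derivando la aceleración, obtenemos la sacudida: j(t) = -120·t. Usando j(t) = -120·t y sustituyendo t = 2, encontramos j = -240.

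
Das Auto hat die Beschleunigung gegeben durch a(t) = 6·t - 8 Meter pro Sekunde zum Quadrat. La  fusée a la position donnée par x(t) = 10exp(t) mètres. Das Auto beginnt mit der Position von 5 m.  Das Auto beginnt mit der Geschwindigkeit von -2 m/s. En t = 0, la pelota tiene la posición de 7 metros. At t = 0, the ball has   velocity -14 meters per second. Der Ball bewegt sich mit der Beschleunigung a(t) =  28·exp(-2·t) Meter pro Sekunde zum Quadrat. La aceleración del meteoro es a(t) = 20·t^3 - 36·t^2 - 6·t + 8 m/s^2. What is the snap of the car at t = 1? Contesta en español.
Para resolver esto, necesitamos tomar 2 derivadas de nuestra ecuación de la aceleración a(t) = 6·t - 8. Derivando la aceleración, obtenemos la sacudida: j(t) = 6. Derivando la sacudida, obtenemos el snap: s(t) = 0. Tenemos el snap s(t) = 0. Sustituyendo t = 1: s(1) = 0.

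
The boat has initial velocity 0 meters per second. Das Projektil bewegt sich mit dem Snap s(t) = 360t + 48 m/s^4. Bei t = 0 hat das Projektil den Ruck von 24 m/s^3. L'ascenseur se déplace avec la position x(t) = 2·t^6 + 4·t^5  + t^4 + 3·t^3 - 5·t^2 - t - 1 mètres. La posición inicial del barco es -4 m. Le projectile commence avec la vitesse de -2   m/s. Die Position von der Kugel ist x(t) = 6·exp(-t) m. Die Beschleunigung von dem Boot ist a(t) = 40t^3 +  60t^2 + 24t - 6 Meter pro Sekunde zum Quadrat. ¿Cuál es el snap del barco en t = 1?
Debemos derivar nuestra ecuación de la aceleración a(t) = 40·t^3 + 60·t^2 + 24·t - 6 2 veces. Derivando la aceleración, obtenemos la sacudida: j(t) = 120·t^2 + 120·t + 24. Derivando la sacudida, obtenemos el snap: s(t) = 240·t + 120. Tenemos el snap s(t) = 240·t + 120. Sustituyendo t = 1: s(1) = 360.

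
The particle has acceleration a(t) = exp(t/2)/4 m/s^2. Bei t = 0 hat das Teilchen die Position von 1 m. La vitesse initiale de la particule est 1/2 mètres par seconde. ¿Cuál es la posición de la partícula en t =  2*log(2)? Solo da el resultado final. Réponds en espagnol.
La posición en t = 2*log(2) es x = 2.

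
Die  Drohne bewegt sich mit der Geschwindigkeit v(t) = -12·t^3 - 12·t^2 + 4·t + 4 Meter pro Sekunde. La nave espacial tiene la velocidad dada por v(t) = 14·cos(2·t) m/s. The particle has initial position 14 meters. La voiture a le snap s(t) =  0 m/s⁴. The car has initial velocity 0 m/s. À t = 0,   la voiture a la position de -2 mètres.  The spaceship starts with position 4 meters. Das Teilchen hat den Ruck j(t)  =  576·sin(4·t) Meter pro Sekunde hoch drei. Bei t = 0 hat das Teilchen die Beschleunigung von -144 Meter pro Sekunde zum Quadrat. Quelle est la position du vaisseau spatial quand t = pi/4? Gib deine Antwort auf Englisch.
We need to integrate our velocity equation v(t) = 14·cos(2·t) 1 time. Taking ∫v(t)dt and applying x(0) = 4, we find x(t) = 7·sin(2·t) + 4. We have position x(t) = 7·sin(2·t) + 4. Substituting t = pi/4: x(pi/4) = 11.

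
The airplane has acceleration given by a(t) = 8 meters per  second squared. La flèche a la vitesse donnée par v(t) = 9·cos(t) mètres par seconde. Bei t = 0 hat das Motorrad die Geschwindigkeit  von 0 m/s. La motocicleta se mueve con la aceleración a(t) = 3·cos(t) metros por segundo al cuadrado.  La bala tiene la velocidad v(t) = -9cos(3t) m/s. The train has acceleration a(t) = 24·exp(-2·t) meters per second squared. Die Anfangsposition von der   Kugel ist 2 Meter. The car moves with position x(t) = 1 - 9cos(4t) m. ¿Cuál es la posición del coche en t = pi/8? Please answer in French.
Nous avons la position x(t) = 1 - 9·cos(4·t). En substituant t = pi/8: x(pi/8) = 1.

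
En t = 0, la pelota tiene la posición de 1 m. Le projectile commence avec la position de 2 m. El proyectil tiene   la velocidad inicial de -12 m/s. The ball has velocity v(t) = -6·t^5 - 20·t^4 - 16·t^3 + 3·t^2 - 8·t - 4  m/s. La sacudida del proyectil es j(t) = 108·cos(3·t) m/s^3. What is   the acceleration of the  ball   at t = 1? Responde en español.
Partiendo de la velocidad v(t) = -6·t^5 - 20·t^4 - 16·t^3 + 3·t^2 - 8·t - 4, tomamos 1 derivada. La derivada de la velocidad da la aceleración: a(t) = -30·t^4 - 80·t^3 - 48·t^2 + 6·t - 8. Usando a(t) = -30·t^4 - 80·t^3 - 48·t^2 + 6·t - 8 y sustituyendo t = 1, encontramos a = -160.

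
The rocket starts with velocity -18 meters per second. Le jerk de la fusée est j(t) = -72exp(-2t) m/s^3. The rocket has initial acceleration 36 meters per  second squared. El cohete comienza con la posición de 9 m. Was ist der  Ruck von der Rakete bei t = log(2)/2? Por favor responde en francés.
En utilisant j(t) = -72·exp(-2·t) et en substituant t = log(2)/2, nous trouvons j = -36.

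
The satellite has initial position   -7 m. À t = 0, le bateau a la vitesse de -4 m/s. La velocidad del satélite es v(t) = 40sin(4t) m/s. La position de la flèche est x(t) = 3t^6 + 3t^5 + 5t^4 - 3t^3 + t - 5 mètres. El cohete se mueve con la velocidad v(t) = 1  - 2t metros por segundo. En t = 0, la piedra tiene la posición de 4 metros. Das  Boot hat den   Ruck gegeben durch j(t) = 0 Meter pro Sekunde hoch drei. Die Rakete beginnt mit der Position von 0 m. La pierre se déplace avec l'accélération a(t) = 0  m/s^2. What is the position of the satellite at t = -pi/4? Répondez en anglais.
To solve this, we need to take 1 antiderivative of our velocity equation v(t) = 40·sin(4·t). The antiderivative of velocity, with x(0) = -7, gives position: x(t) = 3 - 10·cos(4·t). From the given position equation x(t) = 3 - 10·cos(4·t), we substitute t = -pi/4 to get x = 13.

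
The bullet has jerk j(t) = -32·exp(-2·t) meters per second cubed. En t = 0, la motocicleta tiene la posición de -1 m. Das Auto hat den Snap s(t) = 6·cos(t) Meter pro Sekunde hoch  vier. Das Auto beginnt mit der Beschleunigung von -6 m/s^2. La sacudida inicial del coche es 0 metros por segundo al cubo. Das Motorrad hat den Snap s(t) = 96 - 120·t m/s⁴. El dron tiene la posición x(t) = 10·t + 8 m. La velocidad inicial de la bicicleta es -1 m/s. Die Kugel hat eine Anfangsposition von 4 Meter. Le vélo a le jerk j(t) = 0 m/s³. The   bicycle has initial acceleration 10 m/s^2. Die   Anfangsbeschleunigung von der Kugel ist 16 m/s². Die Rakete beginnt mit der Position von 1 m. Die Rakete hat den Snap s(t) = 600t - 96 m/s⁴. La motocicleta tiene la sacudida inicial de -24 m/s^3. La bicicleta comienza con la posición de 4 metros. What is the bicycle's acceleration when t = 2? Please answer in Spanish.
Necesitamos integrar nuestra ecuación de la sacudida j(t) = 0 1 vez. Tomando ∫j(t)dt y aplicando a(0) = 10, encontramos a(t) = 10. Usando a(t) = 10 y sustituyendo t = 2, encontramos a = 10.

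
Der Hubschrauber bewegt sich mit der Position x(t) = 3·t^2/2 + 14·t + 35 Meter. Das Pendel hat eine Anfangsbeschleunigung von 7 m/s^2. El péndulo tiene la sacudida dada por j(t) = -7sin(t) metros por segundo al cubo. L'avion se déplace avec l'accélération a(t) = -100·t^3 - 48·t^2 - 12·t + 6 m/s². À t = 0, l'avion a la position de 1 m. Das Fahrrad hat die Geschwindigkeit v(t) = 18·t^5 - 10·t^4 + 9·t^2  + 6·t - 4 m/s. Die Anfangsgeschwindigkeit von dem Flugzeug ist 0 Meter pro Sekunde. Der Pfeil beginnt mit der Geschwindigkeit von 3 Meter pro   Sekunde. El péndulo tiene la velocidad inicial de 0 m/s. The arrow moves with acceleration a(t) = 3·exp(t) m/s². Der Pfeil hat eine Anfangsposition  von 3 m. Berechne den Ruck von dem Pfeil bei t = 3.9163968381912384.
Wir müssen unsere Gleichung für die Beschleunigung a(t) = 3·exp(t) 1-mal ableiten. Durch Ableiten von der Beschleunigung erhalten wir den Ruck: j(t) = 3·exp(t). Mit j(t) = 3·exp(t) und Einsetzen von t = 3.9163968381912384, finden wir j = 150.657511789562.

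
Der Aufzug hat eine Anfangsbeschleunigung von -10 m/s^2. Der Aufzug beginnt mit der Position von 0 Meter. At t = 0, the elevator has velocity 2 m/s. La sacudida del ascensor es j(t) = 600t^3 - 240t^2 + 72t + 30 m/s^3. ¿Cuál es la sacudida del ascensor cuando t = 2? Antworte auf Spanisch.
Usando j(t) = 600·t^3 - 240·t^2 + 72·t + 30 y sustituyendo t = 2, encontramos j = 4014.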